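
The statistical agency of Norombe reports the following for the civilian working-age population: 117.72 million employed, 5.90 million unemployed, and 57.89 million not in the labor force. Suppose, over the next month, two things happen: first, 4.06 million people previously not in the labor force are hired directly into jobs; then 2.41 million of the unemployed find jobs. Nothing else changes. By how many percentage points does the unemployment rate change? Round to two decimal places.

The unemployment rate changes by −2.04 percentage points.

Initially, labor force = 117.72 + 5.90 = 123.62 million, so u = 5.90/123.62 = 4.77%.
After the first change, employed and labor force both rise by 4.06; unemployed unchanged → E = 121.78, U = 5.90, labor force = 127.68 million.
After the second change, unemployed falls and employed rises by 2.41; labor force unchanged → E = 124.19, U = 3.49, labor force = 127.68 million.
New unemployment rate = 3.49 / 127.68 = 2.73%.
Change = 2.73% − 4.77% = −2.04 percentage points.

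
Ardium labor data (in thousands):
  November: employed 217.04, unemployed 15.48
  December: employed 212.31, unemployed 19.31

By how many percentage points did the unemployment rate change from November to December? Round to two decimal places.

November: labor force = 217.04 + 15.48 = 232.52; u = 15.48/232.52 = 6.66%.
December: labor force = 212.31 + 19.31 = 231.62; u = 19.31/231.62 = 8.34%.
Change = 8.34% − 6.66% = +1.68 pp.

The unemployment rate changed by +1.68 percentage points.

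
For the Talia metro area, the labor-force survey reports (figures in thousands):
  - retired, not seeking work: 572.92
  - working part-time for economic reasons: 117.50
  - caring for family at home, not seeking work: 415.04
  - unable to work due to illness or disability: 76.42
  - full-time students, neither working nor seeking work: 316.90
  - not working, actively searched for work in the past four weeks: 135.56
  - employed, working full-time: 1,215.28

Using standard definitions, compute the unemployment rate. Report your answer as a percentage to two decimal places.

Employed = 117.50 + 1,215.28 = 1,332.78 thousand (anyone who worked, including part-time for economic reasons, counts as employed).
Unemployed = 135.56 thousand.
Labor force = 1,332.78 + 135.56 = 1,468.34 thousand.
Unemployment rate = 135.56 / 1,468.34 = 9.23%.

Unemployment rate ≈ 9.23%.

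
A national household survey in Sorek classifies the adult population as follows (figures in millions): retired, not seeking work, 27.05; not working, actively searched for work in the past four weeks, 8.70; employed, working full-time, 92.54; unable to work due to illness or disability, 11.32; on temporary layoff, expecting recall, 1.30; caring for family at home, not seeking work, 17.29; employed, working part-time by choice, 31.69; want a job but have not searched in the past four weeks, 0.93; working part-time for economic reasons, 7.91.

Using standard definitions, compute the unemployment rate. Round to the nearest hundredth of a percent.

Employed = 92.54 + 31.69 + 7.91 = 132.14 million (anyone who worked, including part-time for economic reasons, counts as employed).
Unemployed = 8.70 + 1.30 = 10.00 million (jobless and actively searching, or on temporary layoff).
Labor force = 132.14 + 10.00 = 142.14 million.
Unemployment rate = 10.00 / 142.14 = 7.04%.

Unemployment rate ≈ 7.04%.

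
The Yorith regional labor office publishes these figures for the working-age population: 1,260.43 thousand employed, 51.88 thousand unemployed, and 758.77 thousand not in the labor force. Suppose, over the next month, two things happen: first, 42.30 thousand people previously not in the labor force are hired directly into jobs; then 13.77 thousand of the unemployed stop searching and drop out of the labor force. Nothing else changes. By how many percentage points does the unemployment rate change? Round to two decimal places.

The unemployment rate changes by −1.11 percentage points.

Initially, labor force = 1,260.43 + 51.88 = 1,312.31 thousand, so u = 51.88/1,312.31 = 3.95%.
After the first change, employed and labor force both rise by 42.30; unemployed unchanged → E = 1,302.73, U = 51.88, labor force = 1,354.61 thousand.
After the second change, unemployed and labor force both fall by 13.77 → E = 1,302.73, U = 38.11, labor force = 1,340.84 thousand.
New unemployment rate = 38.11 / 1,340.84 = 2.84%.
Change = 2.84% − 3.95% = −1.11 percentage points.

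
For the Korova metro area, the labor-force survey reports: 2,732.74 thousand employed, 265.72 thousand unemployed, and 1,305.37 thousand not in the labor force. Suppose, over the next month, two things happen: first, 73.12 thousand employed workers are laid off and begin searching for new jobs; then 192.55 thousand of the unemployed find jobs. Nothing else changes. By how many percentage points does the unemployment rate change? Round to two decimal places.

Initially, labor force = 2,732.74 + 265.72 = 2,998.46 thousand, so u = 265.72/2,998.46 = 8.86%.
After the first change, employed falls and unemployed rises by 73.12; labor force unchanged → E = 2,659.62, U = 338.84, labor force = 2,998.46 thousand.
After the second change, unemployed falls and employed rises by 192.55; labor force unchanged → E = 2,852.17, U = 146.29, labor force = 2,998.46 thousand.
New unemployment rate = 146.29 / 2,998.46 = 4.88%.
Change = 4.88% − 8.86% = −3.98 percentage points.

The unemployment rate changes by −3.98 percentage points.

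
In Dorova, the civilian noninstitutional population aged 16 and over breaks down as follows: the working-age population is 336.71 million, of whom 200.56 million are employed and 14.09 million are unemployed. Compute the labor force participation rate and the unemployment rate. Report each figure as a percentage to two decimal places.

Labor force = employed + unemployed = 200.56 + 14.09 = 214.65 million.
Unemployment rate = 14.09 / 214.65 = 6.56%.
Labor force participation rate = 214.65 / 336.71 = 63.75%.

Labor force participation rate ≈ 63.75%; unemployment rate ≈ 6.56%.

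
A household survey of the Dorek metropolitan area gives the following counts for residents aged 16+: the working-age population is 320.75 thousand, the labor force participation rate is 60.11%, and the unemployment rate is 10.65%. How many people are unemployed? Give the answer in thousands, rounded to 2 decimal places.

About 20.53 thousand are unemployed.

Labor force = 0.6011 × 320.75 = 192.80 thousand.
Unemployed = 0.1065 × 192.80 ≈ 20.53 thousand.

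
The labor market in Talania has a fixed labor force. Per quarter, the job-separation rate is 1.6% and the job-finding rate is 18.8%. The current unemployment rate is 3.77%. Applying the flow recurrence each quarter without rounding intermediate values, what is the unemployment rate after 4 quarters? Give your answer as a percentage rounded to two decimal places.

Unemployment rate after four quarters ≈ 6.21%.

With a fixed labor force, u_{t+1} = u_t + s·(1−u_t) − f·u_t = u_t·(1−s−f) + s.
Here 1−s−f = 0.796 and s = 0.016.
u_1 = 0.037700 × 0.796 + 0.016 = 0.046009.
u_2 = 0.046009 × 0.796 + 0.016 = 0.052623.
u_3 = 0.052623 × 0.796 + 0.016 = 0.057888.
u_4 = 0.057888 × 0.796 + 0.016 = 0.062079.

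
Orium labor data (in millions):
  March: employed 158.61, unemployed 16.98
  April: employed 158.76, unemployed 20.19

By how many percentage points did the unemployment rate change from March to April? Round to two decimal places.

March: labor force = 158.61 + 16.98 = 175.59; u = 16.98/175.59 = 9.67%.
April: labor force = 158.76 + 20.19 = 178.95; u = 20.19/178.95 = 11.28%.
Change = 11.28% − 9.67% = +1.61 pp.

The unemployment rate changed by +1.61 percentage points.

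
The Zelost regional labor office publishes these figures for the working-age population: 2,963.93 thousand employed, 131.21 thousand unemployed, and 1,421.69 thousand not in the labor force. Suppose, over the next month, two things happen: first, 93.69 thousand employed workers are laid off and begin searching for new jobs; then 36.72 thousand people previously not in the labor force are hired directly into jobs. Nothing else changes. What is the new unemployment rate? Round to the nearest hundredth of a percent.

Initially, labor force = 2,963.93 + 131.21 = 3,095.14 thousand, so u = 131.21/3,095.14 = 4.24%.
After the first change, employed falls and unemployed rises by 93.69; labor force unchanged → E = 2,870.24, U = 224.90, labor force = 3,095.14 thousand.
After the second change, employed and labor force both rise by 36.72; unemployed unchanged → E = 2,906.96, U = 224.90, labor force = 3,131.86 thousand.
New unemployment rate = 224.90 / 3,131.86 = 7.18%.

New unemployment rate ≈ 7.18%.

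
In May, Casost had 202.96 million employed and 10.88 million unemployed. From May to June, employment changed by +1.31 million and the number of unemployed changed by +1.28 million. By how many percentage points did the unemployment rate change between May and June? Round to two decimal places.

May: labor force = 202.96 + 10.88 = 213.84; u = 10.88/213.84 = 5.09%.
June: labor force = 204.27 + 12.16 = 216.43; u = 12.16/216.43 = 5.62%.
Change = 5.62% − 5.09% = +0.53 pp.

The unemployment rate changed by +0.53 percentage points.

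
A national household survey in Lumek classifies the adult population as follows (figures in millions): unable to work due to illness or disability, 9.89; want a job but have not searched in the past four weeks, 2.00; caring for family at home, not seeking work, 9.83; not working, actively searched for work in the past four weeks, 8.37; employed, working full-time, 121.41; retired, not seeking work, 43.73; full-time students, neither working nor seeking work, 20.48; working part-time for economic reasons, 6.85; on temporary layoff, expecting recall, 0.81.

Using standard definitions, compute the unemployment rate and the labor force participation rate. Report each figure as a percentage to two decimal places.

Employed = 121.41 + 6.85 = 128.26 million (anyone who worked, including part-time for economic reasons, counts as employed).
Unemployed = 8.37 + 0.81 = 9.18 million (jobless and actively searching, or on temporary layoff).
Labor force = 128.26 + 9.18 = 137.44 million.
Not in labor force = 9.89 + 2.00 + 9.83 + 43.73 + 20.48 = 85.93 million (those not working and not actively searching are outside the labor force — including those who want a job but have given up searching).
Civilian working-age population = 137.44 + 85.93 = 223.37 million.
Unemployment rate = 9.18 / 137.44 = 6.68%.
Labor force participation rate = 137.44 / 223.37 = 61.53%.

Unemployment rate ≈ 6.68%; labor force participation rate ≈ 61.53%.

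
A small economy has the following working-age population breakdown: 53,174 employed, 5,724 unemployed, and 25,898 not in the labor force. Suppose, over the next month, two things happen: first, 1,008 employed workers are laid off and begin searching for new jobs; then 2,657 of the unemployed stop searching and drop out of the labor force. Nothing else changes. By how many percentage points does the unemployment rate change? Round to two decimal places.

Initially, labor force = 53,174 + 5,724 = 58,898, so u = 5,724/58,898 = 9.72%.
After the first change, employed falls and unemployed rises by 1,008; labor force unchanged → E = 52,166, U = 6,732, labor force = 58,898.
After the second change, unemployed and labor force both fall by 2,657 → E = 52,166, U = 4,075, labor force = 56,241.
New unemployment rate = 4,075 / 56,241 = 7.25%.
Change = 7.25% − 9.72% = −2.47 percentage points.

The unemployment rate changes by −2.47 percentage points.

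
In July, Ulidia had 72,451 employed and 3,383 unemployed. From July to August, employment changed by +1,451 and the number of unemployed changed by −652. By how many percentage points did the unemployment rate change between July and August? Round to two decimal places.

The unemployment rate changed by −0.90 percentage points.

July: labor force = 72,451 + 3,383 = 75,834; u = 3,383/75,834 = 4.46%.
August: labor force = 73,902 + 2,731 = 76,633; u = 2,731/76,633 = 3.56%.
Change = 3.56% − 4.46% = −0.90 pp.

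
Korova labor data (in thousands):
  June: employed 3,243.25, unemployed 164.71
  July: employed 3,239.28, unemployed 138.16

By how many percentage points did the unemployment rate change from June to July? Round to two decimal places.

The unemployment rate changed by −0.74 percentage points.

June: labor force = 3,243.25 + 164.71 = 3,407.96; u = 164.71/3,407.96 = 4.83%.
July: labor force = 3,239.28 + 138.16 = 3,377.44; u = 138.16/3,377.44 = 4.09%.
Change = 4.09% − 4.83% = −0.74 pp.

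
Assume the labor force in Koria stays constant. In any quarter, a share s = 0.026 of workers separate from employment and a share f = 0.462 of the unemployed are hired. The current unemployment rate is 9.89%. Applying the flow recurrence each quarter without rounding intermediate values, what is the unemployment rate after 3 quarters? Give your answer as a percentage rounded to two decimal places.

With a fixed labor force, u_{t+1} = u_t + s·(1−u_t) − f·u_t = u_t·(1−s−f) + s.
Here 1−s−f = 0.512 and s = 0.026.
u_1 = 0.098900 × 0.512 + 0.026 = 0.076637.
u_2 = 0.076637 × 0.512 + 0.026 = 0.065238.
u_3 = 0.065238 × 0.512 + 0.026 = 0.059402.

Unemployment rate after three quarters ≈ 5.94%.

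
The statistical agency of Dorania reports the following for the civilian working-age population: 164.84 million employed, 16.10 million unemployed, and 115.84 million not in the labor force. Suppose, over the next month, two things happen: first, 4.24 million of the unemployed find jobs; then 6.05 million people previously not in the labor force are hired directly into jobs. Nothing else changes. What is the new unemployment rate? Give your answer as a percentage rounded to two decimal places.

New unemployment rate ≈ 6.34%.

Initially, labor force = 164.84 + 16.10 = 180.94 million, so u = 16.10/180.94 = 8.90%.
After the first change, unemployed falls and employed rises by 4.24; labor force unchanged → E = 169.08, U = 11.86, labor force = 180.94 million.
After the second change, employed and labor force both rise by 6.05; unemployed unchanged → E = 175.13, U = 11.86, labor force = 186.99 million.
New unemployment rate = 11.86 / 186.99 = 6.34%.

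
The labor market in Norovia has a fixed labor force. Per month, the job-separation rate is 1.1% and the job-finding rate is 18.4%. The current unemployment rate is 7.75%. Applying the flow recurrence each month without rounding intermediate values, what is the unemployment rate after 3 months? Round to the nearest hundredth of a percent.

With a fixed labor force, u_{t+1} = u_t + s·(1−u_t) − f·u_t = u_t·(1−s−f) + s.
Here 1−s−f = 0.805 and s = 0.011.
u_1 = 0.077500 × 0.805 + 0.011 = 0.073388.
u_2 = 0.073388 × 0.805 + 0.011 = 0.070077.
u_3 = 0.070077 × 0.805 + 0.011 = 0.067412.

Unemployment rate after three months ≈ 6.74%.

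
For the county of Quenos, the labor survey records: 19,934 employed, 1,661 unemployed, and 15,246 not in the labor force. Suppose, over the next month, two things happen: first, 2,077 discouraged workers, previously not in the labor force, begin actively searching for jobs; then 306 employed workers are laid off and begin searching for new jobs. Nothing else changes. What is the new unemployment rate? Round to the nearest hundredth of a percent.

New unemployment rate ≈ 17.08%.

Initially, labor force = 19,934 + 1,661 = 21,595, so u = 1,661/21,595 = 7.69%.
After the first change, unemployed and labor force both rise by 2,077 → E = 19,934, U = 3,738, labor force = 23,672.
After the second change, employed falls and unemployed rises by 306; labor force unchanged → E = 19,628, U = 4,044, labor force = 23,672.
New unemployment rate = 4,044 / 23,672 = 17.08%.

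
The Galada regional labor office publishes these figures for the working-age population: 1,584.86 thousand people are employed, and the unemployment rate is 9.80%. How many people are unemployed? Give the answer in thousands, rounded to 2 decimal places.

Let U be the number unemployed. The labor force is E + U, and U/(E+U) = 0.0980.
So U = 0.0980 × 1,584.86 / (1 − 0.0980) = 155.3163 / 0.9020 ≈ 172.19 thousand.

About 172.19 thousand are unemployed.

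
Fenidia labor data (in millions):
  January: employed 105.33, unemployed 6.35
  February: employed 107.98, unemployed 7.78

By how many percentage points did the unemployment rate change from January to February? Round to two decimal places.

The unemployment rate changed by +1.03 percentage points.

January: labor force = 105.33 + 6.35 = 111.68; u = 6.35/111.68 = 5.69%.
February: labor force = 107.98 + 7.78 = 115.76; u = 7.78/115.76 = 6.72%.
Change = 6.72% − 5.69% = +1.03 pp.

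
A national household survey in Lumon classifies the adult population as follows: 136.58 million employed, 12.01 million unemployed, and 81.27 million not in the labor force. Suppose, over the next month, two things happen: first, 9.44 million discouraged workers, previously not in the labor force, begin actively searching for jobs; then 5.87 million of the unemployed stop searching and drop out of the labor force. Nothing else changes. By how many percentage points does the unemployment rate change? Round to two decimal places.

The unemployment rate changes by +2.16 percentage points.

Initially, labor force = 136.58 + 12.01 = 148.59 million, so u = 12.01/148.59 = 8.08%.
After the first change, unemployed and labor force both rise by 9.44 → E = 136.58, U = 21.45, labor force = 158.03 million.
After the second change, unemployed and labor force both fall by 5.87 → E = 136.58, U = 15.58, labor force = 152.16 million.
New unemployment rate = 15.58 / 152.16 = 10.24%.
Change = 10.24% − 8.08% = +2.16 percentage points.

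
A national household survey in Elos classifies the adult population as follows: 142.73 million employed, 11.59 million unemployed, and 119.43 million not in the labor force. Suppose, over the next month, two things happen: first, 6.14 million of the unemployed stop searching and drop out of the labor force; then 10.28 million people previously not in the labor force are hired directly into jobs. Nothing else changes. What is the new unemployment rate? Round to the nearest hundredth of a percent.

New unemployment rate ≈ 3.44%.

Initially, labor force = 142.73 + 11.59 = 154.32 million, so u = 11.59/154.32 = 7.51%.
After the first change, unemployed and labor force both fall by 6.14 → E = 142.73, U = 5.45, labor force = 148.18 million.
After the second change, employed and labor force both rise by 10.28; unemployed unchanged → E = 153.01, U = 5.45, labor force = 158.46 million.
New unemployment rate = 5.45 / 158.46 = 3.44%.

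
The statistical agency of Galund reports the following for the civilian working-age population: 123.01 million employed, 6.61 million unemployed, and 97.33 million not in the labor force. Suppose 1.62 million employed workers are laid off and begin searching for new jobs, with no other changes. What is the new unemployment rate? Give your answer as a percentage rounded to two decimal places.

Initially, labor force = 123.01 + 6.61 = 129.62 million, so u = 6.61/129.62 = 5.10%.
After the change, employed falls and unemployed rises by 1.62; labor force unchanged → E = 121.39, U = 8.23, labor force = 129.62 million.
New unemployment rate = 8.23 / 129.62 = 6.35%.

New unemployment rate ≈ 6.35%.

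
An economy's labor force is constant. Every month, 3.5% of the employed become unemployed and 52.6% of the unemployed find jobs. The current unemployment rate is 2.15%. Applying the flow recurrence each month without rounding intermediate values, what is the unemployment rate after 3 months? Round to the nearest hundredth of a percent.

Unemployment rate after three months ≈ 5.89%.

With a fixed labor force, u_{t+1} = u_t + s·(1−u_t) − f·u_t = u_t·(1−s−f) + s.
Here 1−s−f = 0.439 and s = 0.035.
u_1 = 0.021500 × 0.439 + 0.035 = 0.044439.
u_2 = 0.044439 × 0.439 + 0.035 = 0.054509.
u_3 = 0.054509 × 0.439 + 0.035 = 0.058929.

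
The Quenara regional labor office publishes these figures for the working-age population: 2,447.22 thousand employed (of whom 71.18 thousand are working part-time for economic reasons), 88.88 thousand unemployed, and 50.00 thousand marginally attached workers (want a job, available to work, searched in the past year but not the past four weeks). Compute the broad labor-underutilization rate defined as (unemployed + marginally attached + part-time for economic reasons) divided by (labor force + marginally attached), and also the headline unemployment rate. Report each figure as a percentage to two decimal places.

Labor force = 2,447.22 + 88.88 = 2,536.10 thousand.
Numerator = 88.88 + 50.00 + 71.18 = 210.06 thousand.
Denominator = 2,536.10 + 50.00 = 2,586.10 thousand.
Broad rate = 210.06 / 2,586.10 = 8.12%.
Headline unemployment rate = 88.88 / 2,536.10 = 3.50%.

Broad underutilization rate ≈ 8.12%; headline unemployment rate ≈ 3.50%.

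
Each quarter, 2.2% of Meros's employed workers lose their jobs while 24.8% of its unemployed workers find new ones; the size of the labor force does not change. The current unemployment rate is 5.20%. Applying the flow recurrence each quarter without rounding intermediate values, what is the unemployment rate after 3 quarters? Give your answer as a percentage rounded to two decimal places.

Unemployment rate after three quarters ≈ 7.00%.

With a fixed labor force, u_{t+1} = u_t + s·(1−u_t) − f·u_t = u_t·(1−s−f) + s.
Here 1−s−f = 0.730 and s = 0.022.
u_1 = 0.052000 × 0.730 + 0.022 = 0.059960.
u_2 = 0.059960 × 0.730 + 0.022 = 0.065771.
u_3 = 0.065771 × 0.730 + 0.022 = 0.070013.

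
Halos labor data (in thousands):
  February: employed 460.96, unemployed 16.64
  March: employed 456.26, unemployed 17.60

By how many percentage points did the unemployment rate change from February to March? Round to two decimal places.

The unemployment rate changed by +0.23 percentage points.

February: labor force = 460.96 + 16.64 = 477.60; u = 16.64/477.60 = 3.48%.
March: labor force = 456.26 + 17.60 = 473.86; u = 17.60/473.86 = 3.71%.
Change = 3.71% − 3.48% = +0.23 pp.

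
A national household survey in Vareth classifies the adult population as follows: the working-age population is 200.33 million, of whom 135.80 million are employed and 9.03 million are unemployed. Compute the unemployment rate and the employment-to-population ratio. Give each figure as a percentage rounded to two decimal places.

Labor force = employed + unemployed = 135.80 + 9.03 = 144.83 million.
Unemployment rate = 9.03 / 144.83 = 6.23%.
Employment-population ratio = 135.80 / 200.33 = 67.79%.

Unemployment rate ≈ 6.23%; employment-population ratio ≈ 67.79%.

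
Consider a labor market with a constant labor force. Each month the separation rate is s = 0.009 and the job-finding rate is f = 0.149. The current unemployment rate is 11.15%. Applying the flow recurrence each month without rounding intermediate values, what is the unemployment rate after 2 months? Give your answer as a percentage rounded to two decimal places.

Unemployment rate after two months ≈ 9.56%.

With a fixed labor force, u_{t+1} = u_t + s·(1−u_t) − f·u_t = u_t·(1−s−f) + s.
Here 1−s−f = 0.842 and s = 0.009.
u_1 = 0.111500 × 0.842 + 0.009 = 0.102883.
u_2 = 0.102883 × 0.842 + 0.009 = 0.095627.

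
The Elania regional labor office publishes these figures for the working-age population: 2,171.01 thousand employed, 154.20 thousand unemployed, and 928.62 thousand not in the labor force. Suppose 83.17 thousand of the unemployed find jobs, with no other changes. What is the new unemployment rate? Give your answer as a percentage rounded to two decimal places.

Initially, labor force = 2,171.01 + 154.20 = 2,325.21 thousand, so u = 154.20/2,325.21 = 6.63%.
After the change, unemployed falls and employed rises by 83.17; labor force unchanged → E = 2,254.18, U = 71.03, labor force = 2,325.21 thousand.
New unemployment rate = 71.03 / 2,325.21 = 3.05%.

New unemployment rate ≈ 3.05%.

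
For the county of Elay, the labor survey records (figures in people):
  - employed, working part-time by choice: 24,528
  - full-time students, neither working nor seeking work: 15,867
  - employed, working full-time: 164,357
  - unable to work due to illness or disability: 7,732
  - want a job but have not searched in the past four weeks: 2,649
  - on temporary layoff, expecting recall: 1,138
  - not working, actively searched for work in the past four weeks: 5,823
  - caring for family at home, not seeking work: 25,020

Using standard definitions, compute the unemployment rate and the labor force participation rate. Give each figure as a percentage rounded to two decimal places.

Employed = 24,528 + 164,357 = 188,885.
Unemployed = 1,138 + 5,823 = 6,961 (jobless and actively searching, or on temporary layoff).
Labor force = 188,885 + 6,961 = 195,846.
Not in labor force = 15,867 + 7,732 + 2,649 + 25,020 = 51,268 (those not working and not actively searching are outside the labor force — including those who want a job but have given up searching).
Civilian working-age population = 195,846 + 51,268 = 247,114.
Unemployment rate = 6,961 / 195,846 = 3.55%.
Labor force participation rate = 195,846 / 247,114 = 79.25%.

Unemployment rate ≈ 3.55%; labor force participation rate ≈ 79.25%.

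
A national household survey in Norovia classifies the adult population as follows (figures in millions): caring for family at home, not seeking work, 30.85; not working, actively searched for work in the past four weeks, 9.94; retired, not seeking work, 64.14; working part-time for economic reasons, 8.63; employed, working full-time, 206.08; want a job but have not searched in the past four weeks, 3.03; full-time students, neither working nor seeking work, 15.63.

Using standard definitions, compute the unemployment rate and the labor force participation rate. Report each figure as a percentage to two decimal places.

Employed = 8.63 + 206.08 = 214.71 million (anyone who worked, including part-time for economic reasons, counts as employed).
Unemployed = 9.94 million.
Labor force = 214.71 + 9.94 = 224.65 million.
Not in labor force = 30.85 + 64.14 + 3.03 + 15.63 = 113.65 million (those not working and not actively searching are outside the labor force — including those who want a job but have given up searching).
Civilian working-age population = 224.65 + 113.65 = 338.30 million.
Unemployment rate = 9.94 / 224.65 = 4.42%.
Labor force participation rate = 224.65 / 338.30 = 66.41%.

Unemployment rate ≈ 4.42%; labor force participation rate ≈ 66.41%.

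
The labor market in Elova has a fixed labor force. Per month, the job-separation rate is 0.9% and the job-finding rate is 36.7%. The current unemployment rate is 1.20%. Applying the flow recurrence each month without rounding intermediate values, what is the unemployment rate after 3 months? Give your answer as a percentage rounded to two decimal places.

Unemployment rate after three months ≈ 2.10%.

With a fixed labor force, u_{t+1} = u_t + s·(1−u_t) − f·u_t = u_t·(1−s−f) + s.
Here 1−s−f = 0.624 and s = 0.009.
u_1 = 0.012000 × 0.624 + 0.009 = 0.016488.
u_2 = 0.016488 × 0.624 + 0.009 = 0.019289.
u_3 = 0.019289 × 0.624 + 0.009 = 0.021036.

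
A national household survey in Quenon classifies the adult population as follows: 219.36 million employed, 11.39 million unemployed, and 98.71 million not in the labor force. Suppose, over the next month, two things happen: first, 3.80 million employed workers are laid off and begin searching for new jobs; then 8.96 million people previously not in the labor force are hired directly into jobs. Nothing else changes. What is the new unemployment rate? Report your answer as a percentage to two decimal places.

New unemployment rate ≈ 6.34%.

Initially, labor force = 219.36 + 11.39 = 230.75 million, so u = 11.39/230.75 = 4.94%.
After the first change, employed falls and unemployed rises by 3.80; labor force unchanged → E = 215.56, U = 15.19, labor force = 230.75 million.
After the second change, employed and labor force both rise by 8.96; unemployed unchanged → E = 224.52, U = 15.19, labor force = 239.71 million.
New unemployment rate = 15.19 / 239.71 = 6.34%.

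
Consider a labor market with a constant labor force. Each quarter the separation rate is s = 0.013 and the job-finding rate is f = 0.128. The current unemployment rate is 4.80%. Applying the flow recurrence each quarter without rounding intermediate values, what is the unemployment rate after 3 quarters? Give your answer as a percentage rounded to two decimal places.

Unemployment rate after three quarters ≈ 6.42%.

With a fixed labor force, u_{t+1} = u_t + s·(1−u_t) − f·u_t = u_t·(1−s−f) + s.
Here 1−s−f = 0.859 and s = 0.013.
u_1 = 0.048000 × 0.859 + 0.013 = 0.054232.
u_2 = 0.054232 × 0.859 + 0.013 = 0.059585.
u_3 = 0.059585 × 0.859 + 0.013 = 0.064184.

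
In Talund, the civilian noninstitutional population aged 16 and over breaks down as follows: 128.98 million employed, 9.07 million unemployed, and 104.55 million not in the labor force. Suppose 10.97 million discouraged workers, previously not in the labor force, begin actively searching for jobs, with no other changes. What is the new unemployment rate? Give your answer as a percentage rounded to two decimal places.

New unemployment rate ≈ 13.45%.

Initially, labor force = 128.98 + 9.07 = 138.05 million, so u = 9.07/138.05 = 6.57%.
After the change, unemployed and labor force both rise by 10.97 → E = 128.98, U = 20.04, labor force = 149.02 million.
New unemployment rate = 20.04 / 149.02 = 13.45%.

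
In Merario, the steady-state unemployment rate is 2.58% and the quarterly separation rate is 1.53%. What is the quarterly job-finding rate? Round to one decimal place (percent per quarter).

From u* = s/(s+f): f = s·(1−u)/u.
f = 1.53 × (1 − 0.0258) / 0.0258 = 1.4905 / 0.0258 ≈ 57.8% per quarter.

Job-finding rate ≈ 57.8% per quarter.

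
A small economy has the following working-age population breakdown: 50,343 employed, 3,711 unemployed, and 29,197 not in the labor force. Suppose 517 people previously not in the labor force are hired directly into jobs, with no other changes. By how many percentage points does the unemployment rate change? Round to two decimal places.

The unemployment rate changes by −0.07 percentage points.

Initially, labor force = 50,343 + 3,711 = 54,054, so u = 3,711/54,054 = 6.87%.
After the change, employed and labor force both rise by 517; unemployed unchanged → E = 50,860, U = 3,711, labor force = 54,571.
New unemployment rate = 3,711 / 54,571 = 6.80%.
Change = 6.80% − 6.87% = −0.07 percentage points.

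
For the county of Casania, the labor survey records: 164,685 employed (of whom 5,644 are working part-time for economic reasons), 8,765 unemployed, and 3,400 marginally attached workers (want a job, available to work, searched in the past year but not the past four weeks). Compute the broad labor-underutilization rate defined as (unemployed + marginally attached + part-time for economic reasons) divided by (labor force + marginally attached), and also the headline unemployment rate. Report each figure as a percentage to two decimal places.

Broad underutilization rate ≈ 10.07%; headline unemployment rate ≈ 5.05%.

Labor force = 164,685 + 8,765 = 173,450.
Numerator = 8,765 + 3,400 + 5,644 = 17,809.
Denominator = 173,450 + 3,400 = 176,850.
Broad rate = 17,809 / 176,850 = 10.07%.
Headline unemployment rate = 8,765 / 173,450 = 5.05%.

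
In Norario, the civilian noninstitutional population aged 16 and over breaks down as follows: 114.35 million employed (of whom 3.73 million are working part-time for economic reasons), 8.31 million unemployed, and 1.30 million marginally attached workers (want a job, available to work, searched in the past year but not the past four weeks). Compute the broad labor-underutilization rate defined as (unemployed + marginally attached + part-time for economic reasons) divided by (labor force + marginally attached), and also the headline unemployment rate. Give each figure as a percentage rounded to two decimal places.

Labor force = 114.35 + 8.31 = 122.66 million.
Numerator = 8.31 + 1.30 + 3.73 = 13.34 million.
Denominator = 122.66 + 1.30 = 123.96 million.
Broad rate = 13.34 / 123.96 = 10.76%.
Headline unemployment rate = 8.31 / 122.66 = 6.77%.

Broad underutilization rate ≈ 10.76%; headline unemployment rate ≈ 6.77%.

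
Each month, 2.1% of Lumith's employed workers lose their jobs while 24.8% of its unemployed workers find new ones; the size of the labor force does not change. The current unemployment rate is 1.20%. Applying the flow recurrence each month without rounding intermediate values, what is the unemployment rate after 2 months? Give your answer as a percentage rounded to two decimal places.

Unemployment rate after two months ≈ 4.28%.

With a fixed labor force, u_{t+1} = u_t + s·(1−u_t) − f·u_t = u_t·(1−s−f) + s.
Here 1−s−f = 0.731 and s = 0.021.
u_1 = 0.012000 × 0.731 + 0.021 = 0.029772.
u_2 = 0.029772 × 0.731 + 0.021 = 0.042763.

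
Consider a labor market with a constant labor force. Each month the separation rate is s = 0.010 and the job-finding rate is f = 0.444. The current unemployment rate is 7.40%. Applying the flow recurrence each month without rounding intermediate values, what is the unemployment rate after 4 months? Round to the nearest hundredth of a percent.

Unemployment rate after four months ≈ 2.66%.

With a fixed labor force, u_{t+1} = u_t + s·(1−u_t) − f·u_t = u_t·(1−s−f) + s.
Here 1−s−f = 0.546 and s = 0.010.
u_1 = 0.074000 × 0.546 + 0.010 = 0.050404.
u_2 = 0.050404 × 0.546 + 0.010 = 0.037521.
u_3 = 0.037521 × 0.546 + 0.010 = 0.030486.
u_4 = 0.030486 × 0.546 + 0.010 = 0.026645.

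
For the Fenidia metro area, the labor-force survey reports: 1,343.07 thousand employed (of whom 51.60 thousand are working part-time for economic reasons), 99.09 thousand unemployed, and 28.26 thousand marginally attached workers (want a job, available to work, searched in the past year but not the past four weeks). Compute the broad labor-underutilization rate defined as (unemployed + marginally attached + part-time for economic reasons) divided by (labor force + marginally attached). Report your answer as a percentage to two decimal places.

Broad underutilization rate ≈ 12.17%.

Labor force = 1,343.07 + 99.09 = 1,442.16 thousand.
Numerator = 99.09 + 28.26 + 51.60 = 178.95 thousand.
Denominator = 1,442.16 + 28.26 = 1,470.42 thousand.
Broad rate = 178.95 / 1,470.42 = 12.17%.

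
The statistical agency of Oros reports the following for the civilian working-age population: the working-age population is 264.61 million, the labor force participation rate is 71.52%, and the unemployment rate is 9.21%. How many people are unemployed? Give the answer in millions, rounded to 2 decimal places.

About 17.43 million are unemployed.

Labor force = 0.7152 × 264.61 = 189.25 million.
Unemployed = 0.0921 × 189.25 ≈ 17.43 million.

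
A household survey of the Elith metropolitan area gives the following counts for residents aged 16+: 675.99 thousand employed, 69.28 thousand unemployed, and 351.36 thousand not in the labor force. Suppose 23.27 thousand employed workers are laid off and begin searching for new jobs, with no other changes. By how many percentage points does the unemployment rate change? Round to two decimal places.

The unemployment rate changes by +3.12 percentage points.

Initially, labor force = 675.99 + 69.28 = 745.27 thousand, so u = 69.28/745.27 = 9.30%.
After the change, employed falls and unemployed rises by 23.27; labor force unchanged → E = 652.72, U = 92.55, labor force = 745.27 thousand.
New unemployment rate = 92.55 / 745.27 = 12.42%.
Change = 12.42% − 9.30% = +3.12 percentage points.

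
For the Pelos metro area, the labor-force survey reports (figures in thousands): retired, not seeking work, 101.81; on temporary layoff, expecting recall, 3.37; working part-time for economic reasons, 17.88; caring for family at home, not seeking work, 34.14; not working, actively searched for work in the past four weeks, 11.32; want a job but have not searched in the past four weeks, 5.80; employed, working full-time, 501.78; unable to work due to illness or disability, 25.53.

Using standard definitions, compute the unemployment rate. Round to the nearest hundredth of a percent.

Unemployment rate ≈ 2.75%.

Employed = 17.88 + 501.78 = 519.66 thousand (anyone who worked, including part-time for economic reasons, counts as employed).
Unemployed = 3.37 + 11.32 = 14.69 thousand (jobless and actively searching, or on temporary layoff).
Labor force = 519.66 + 14.69 = 534.35 thousand.
Unemployment rate = 14.69 / 534.35 = 2.75%.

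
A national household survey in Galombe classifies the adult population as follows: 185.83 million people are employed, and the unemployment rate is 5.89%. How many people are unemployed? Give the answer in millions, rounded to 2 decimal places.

Let U be the number unemployed. The labor force is E + U, and U/(E+U) = 0.0589.
So U = 0.0589 × 185.83 / (1 − 0.0589) = 10.9454 / 0.9411 ≈ 11.63 million.

About 11.63 million are unemployed.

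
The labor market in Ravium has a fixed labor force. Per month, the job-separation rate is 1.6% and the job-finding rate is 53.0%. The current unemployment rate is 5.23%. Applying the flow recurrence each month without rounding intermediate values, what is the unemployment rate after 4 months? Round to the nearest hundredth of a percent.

Unemployment rate after four months ≈ 3.03%.

With a fixed labor force, u_{t+1} = u_t + s·(1−u_t) − f·u_t = u_t·(1−s−f) + s.
Here 1−s−f = 0.454 and s = 0.016.
u_1 = 0.052300 × 0.454 + 0.016 = 0.039744.
u_2 = 0.039744 × 0.454 + 0.016 = 0.034044.
u_3 = 0.034044 × 0.454 + 0.016 = 0.031456.
u_4 = 0.031456 × 0.454 + 0.016 = 0.030281.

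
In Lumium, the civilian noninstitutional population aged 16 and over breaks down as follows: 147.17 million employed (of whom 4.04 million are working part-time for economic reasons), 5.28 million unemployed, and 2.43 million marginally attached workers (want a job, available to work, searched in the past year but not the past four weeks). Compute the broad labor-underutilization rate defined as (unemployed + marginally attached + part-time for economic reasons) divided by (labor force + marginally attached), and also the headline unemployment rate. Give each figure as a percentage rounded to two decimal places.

Labor force = 147.17 + 5.28 = 152.45 million.
Numerator = 5.28 + 2.43 + 4.04 = 11.75 million.
Denominator = 152.45 + 2.43 = 154.88 million.
Broad rate = 11.75 / 154.88 = 7.59%.
Headline unemployment rate = 5.28 / 152.45 = 3.46%.

Broad underutilization rate ≈ 7.59%; headline unemployment rate ≈ 3.46%.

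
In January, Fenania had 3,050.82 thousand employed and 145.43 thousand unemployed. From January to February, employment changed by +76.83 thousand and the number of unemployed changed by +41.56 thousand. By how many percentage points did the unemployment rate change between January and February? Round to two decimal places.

January: labor force = 3,050.82 + 145.43 = 3,196.25; u = 145.43/3,196.25 = 4.55%.
February: labor force = 3,127.65 + 186.99 = 3,314.64; u = 186.99/3,314.64 = 5.64%.
Change = 5.64% − 4.55% = +1.09 pp.

The unemployment rate changed by +1.09 percentage points.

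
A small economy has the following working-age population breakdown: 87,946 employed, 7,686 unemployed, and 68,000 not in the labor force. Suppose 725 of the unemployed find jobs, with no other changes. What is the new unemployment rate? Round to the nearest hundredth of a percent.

New unemployment rate ≈ 7.28%.

Initially, labor force = 87,946 + 7,686 = 95,632, so u = 7,686/95,632 = 8.04%.
After the change, unemployed falls and employed rises by 725; labor force unchanged → E = 88,671, U = 6,961, labor force = 95,632.
New unemployment rate = 6,961 / 95,632 = 7.28%.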